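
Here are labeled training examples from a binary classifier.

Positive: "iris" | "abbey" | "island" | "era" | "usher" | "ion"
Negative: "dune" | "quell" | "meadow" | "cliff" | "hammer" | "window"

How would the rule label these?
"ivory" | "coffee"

Comparing the two groups points to one rule — starts with a vowel.
"ivory" — starts with 'i', hence Positive. "coffee" — starts with 'c', hence Negative.

Positive, Negative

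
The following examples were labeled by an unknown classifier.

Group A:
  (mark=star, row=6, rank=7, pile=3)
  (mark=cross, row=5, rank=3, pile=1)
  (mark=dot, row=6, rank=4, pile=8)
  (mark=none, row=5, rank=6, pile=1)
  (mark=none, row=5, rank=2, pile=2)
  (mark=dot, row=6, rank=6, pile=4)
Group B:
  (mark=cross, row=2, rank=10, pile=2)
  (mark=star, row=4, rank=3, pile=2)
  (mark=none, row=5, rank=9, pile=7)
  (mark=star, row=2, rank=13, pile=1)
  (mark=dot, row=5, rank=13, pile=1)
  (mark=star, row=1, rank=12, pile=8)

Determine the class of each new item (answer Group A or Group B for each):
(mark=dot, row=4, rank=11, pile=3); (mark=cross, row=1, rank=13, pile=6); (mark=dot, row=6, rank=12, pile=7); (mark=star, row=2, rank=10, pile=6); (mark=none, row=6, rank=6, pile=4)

Group B, Group B, Group B, Group B, Group A

All 'Group A' examples share one property — row ≥ 5 AND rank ≤ 7 — and every 'Group B' example lacks it.
Group B: (mark=dot, row=4, rank=11, pile=3), since row = 4, rank = 11. Group B: (mark=cross, row=1, rank=13, pile=6), since row = 1, rank = 13. Group B: (mark=dot, row=6, rank=12, pile=7), since row = 6, rank = 12. Group B: (mark=star, row=2, rank=10, pile=6), since row = 2, rank = 10. Group A: (mark=none, row=6, rank=6, pile=4), since row = 6, rank = 6.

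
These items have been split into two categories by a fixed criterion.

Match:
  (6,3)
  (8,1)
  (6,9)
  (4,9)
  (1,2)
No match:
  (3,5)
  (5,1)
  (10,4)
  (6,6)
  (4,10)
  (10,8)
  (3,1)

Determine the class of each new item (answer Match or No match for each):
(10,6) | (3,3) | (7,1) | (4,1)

One predicate separates the groups cleanly: sum is odd.
(10,6): No match (10+6 = 16). (3,3): No match (3+3 = 6). (7,1): No match (7+1 = 8). (4,1): Match (4+1 = 5).

No match, No match, No match, Match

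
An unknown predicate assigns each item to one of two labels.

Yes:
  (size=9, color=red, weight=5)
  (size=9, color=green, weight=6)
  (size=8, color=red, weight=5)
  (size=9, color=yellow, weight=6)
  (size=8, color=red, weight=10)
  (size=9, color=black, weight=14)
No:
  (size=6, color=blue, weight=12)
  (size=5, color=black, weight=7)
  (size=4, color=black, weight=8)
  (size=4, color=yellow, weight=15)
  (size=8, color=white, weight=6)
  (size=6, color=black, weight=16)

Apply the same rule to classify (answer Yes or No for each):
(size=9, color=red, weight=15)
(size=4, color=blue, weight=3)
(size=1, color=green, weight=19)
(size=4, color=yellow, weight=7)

Yes, No, No, No

The pattern is that an item is 'Yes' exactly when: color is red OR size = 9.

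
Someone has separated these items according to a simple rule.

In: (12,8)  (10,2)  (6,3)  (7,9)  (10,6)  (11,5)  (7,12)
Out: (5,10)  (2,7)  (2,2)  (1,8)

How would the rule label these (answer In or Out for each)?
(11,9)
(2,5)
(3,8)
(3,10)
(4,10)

In, Out, Out, Out, Out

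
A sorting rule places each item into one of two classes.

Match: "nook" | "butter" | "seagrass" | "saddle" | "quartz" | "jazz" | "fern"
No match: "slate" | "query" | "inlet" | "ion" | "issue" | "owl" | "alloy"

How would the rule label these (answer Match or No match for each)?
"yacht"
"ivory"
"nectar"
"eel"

The pattern is that an item is 'Match' exactly when: even length.
"yacht": No match (length 5). "ivory": No match (length 5). "nectar": Match (length 6). "eel": No match (length 3).

No match, No match, Match, No match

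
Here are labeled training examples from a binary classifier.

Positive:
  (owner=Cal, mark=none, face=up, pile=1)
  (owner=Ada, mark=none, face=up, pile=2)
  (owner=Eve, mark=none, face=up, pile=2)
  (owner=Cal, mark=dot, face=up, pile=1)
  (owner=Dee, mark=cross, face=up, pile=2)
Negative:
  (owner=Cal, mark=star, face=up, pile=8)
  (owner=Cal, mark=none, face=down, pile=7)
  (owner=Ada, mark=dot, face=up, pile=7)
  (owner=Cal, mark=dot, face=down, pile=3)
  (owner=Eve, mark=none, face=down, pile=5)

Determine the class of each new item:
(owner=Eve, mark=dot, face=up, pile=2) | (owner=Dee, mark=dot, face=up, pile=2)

Positive, Positive

A rule that fits every label: pile ≤ 2 — true of each 'Positive' example, false of each 'Negative' one.
(owner=Eve, mark=dot, face=up, pile=2): pile = 2 — qualifies, so Positive.
(owner=Dee, mark=dot, face=up, pile=2): pile = 2 — qualifies, so Positive.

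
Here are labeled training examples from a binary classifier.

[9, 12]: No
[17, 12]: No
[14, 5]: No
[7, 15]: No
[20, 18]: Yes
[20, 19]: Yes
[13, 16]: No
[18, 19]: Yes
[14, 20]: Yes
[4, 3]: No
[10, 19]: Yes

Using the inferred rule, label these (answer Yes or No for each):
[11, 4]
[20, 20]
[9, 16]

The classifier is using: second ≥ 17.
[11, 4] — second 4, hence No. [20, 20] — second 20, hence Yes. [9, 16] — second 16, hence No.

No, Yes, No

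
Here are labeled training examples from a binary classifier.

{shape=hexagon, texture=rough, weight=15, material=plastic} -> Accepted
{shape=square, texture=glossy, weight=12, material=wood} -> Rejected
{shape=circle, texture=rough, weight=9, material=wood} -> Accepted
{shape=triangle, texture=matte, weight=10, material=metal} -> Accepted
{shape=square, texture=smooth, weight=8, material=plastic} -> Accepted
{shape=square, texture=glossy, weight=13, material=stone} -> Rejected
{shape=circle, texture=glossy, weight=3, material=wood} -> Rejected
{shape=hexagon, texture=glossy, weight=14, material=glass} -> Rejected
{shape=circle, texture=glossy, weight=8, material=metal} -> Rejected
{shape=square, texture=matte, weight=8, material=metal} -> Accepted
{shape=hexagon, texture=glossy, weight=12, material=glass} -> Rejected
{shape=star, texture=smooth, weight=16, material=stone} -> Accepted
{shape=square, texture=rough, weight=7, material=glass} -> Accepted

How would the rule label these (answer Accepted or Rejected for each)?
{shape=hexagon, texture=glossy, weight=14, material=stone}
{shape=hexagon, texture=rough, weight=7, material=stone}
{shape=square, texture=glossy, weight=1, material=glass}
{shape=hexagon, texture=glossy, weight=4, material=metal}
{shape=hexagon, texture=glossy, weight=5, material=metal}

Rejected, Accepted, Rejected, Rejected, Rejected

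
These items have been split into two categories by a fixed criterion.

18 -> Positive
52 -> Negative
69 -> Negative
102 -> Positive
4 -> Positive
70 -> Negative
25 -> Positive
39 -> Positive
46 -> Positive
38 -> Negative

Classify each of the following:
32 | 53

Positive, Positive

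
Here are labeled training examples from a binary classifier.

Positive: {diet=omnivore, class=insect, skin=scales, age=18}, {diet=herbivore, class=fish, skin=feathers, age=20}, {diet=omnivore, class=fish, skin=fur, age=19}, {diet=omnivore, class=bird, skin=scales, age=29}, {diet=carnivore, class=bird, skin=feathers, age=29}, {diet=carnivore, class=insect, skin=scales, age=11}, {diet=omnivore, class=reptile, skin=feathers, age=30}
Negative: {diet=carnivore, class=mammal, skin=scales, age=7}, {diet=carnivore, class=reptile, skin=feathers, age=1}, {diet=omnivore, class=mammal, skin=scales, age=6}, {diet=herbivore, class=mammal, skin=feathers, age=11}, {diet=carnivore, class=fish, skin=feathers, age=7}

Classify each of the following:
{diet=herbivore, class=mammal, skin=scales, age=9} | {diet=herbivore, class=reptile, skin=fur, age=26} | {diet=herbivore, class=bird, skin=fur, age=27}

The distinguishing property — class is insect OR age ≥ 18 — holds for all the 'Positive' cases and none of the 'Negative' cases.

Negative, Positive, Positive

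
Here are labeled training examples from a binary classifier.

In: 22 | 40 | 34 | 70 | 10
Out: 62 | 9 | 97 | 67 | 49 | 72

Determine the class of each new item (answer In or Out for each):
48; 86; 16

Out, Out, In

All 'In' examples share one property — digit sum ≤ 7 — and every 'Out' example lacks it.
48: digit sum 4+8 = 12 — does not satisfy this, so Out.
86: digit sum 8+6 = 14 — does not satisfy this, so Out.
16: digit sum 1+6 = 7 — matches, so In.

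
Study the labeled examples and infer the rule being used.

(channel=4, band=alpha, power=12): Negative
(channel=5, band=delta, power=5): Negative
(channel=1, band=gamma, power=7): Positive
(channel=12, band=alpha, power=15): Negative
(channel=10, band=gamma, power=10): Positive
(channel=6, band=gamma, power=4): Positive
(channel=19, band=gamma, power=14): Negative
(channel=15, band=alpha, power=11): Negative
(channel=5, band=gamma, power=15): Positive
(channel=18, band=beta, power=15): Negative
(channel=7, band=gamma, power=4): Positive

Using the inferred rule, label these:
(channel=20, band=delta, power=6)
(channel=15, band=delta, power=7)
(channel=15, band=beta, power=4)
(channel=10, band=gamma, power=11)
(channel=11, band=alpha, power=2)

The common property of the 'Positive' items is: band is gamma AND channel ≤ 10. No 'Negative' item has it.

Negative, Negative, Negative, Positive, Negative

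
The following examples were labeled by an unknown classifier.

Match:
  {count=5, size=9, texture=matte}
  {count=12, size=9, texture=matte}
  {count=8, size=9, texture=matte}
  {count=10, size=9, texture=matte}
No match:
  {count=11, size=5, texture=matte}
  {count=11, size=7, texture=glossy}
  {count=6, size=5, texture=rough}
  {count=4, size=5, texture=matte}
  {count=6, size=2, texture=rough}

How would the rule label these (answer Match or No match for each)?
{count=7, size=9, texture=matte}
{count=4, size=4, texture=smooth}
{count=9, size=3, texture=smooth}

All 'Match' examples share one property — size = 9 — and every 'No match' example lacks it.
{count=7, size=9, texture=matte}: Match (size = 9).
{count=4, size=4, texture=smooth}: No match (size = 4).
{count=9, size=3, texture=smooth}: No match (size = 3).

Match, No match, No match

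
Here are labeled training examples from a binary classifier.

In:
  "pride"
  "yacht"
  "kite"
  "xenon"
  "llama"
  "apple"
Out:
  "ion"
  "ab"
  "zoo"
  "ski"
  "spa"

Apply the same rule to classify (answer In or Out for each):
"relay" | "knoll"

The rule appears to be: length ≥ 4.
"relay": In (length 5).
"knoll": In (length 5).

In, In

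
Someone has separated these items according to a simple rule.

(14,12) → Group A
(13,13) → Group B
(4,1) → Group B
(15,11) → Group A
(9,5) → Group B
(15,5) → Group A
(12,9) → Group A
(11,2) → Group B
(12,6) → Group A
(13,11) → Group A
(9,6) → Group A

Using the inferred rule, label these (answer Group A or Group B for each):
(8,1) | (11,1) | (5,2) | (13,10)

Group B, Group B, Group B, Group A

The rule appears to be: first > second AND sum ≥ 15.
(8,1): Group B (8 > 1, 8+1 = 9). (11,1): Group B (11 > 1, 11+1 = 12). (5,2): Group B (5 > 2, 5+2 = 7). (13,10): Group A (13 > 10, 13+10 = 23).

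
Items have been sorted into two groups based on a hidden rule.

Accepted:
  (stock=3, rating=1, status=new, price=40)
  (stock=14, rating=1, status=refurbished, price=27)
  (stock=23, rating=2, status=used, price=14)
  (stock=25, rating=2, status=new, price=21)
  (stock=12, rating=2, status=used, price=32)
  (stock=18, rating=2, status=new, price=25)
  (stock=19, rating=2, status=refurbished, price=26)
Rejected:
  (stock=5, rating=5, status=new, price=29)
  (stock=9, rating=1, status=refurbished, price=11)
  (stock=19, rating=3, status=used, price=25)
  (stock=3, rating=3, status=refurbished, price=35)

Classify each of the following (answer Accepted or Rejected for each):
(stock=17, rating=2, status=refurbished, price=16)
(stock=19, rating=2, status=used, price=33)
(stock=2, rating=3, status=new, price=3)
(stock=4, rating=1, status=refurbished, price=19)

The simplest hypothesis consistent with all the labels is: price ≥ 14 AND rating ≤ 2.

Accepted, Accepted, Rejected, Accepted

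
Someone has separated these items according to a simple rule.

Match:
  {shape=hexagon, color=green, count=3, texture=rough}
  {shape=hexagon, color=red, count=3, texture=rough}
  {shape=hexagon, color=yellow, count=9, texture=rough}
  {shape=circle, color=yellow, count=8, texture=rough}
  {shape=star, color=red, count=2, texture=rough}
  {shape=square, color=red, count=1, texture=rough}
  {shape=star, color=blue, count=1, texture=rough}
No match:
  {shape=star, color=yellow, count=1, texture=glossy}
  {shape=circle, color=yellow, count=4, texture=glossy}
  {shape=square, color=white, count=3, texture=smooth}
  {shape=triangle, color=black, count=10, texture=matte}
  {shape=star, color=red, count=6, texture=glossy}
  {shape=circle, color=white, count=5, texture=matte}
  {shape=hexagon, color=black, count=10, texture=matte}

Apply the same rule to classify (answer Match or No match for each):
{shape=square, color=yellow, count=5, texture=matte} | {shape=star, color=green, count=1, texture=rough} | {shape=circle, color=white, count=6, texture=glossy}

Comparing the two groups points to one rule — texture is rough.
No match: {shape=square, color=yellow, count=5, texture=matte}, since texture is matte.
Match: {shape=star, color=green, count=1, texture=rough}, since texture is rough.
No match: {shape=circle, color=white, count=6, texture=glossy}, since texture is glossy.

No match, Match, No match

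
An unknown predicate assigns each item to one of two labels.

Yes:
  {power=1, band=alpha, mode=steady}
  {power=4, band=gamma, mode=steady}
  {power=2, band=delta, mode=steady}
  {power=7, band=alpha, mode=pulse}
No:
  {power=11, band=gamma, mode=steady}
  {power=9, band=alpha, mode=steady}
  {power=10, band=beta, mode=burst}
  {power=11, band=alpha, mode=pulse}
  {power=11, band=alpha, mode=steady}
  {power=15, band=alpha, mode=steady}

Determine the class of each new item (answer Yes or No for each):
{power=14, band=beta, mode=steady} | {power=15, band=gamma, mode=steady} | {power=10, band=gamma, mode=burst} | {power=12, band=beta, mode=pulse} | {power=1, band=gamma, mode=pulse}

No, No, No, No, Yes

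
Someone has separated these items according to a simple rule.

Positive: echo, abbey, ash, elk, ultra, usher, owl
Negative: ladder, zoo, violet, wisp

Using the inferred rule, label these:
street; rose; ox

Negative, Negative, Positive

All 'Positive' examples share one property — starts with a vowel — and every 'Negative' example lacks it.
street: Negative (starts with 's').
rose: Negative (starts with 'r').
ox: Positive (starts with 'o').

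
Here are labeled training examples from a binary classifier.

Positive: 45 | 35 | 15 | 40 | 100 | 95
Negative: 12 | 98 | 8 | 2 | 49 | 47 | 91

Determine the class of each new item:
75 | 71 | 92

The distinguishing property — multiple of 5 — holds for all the 'Positive' cases and none of the 'Negative' cases.

Positive, Negative, Negative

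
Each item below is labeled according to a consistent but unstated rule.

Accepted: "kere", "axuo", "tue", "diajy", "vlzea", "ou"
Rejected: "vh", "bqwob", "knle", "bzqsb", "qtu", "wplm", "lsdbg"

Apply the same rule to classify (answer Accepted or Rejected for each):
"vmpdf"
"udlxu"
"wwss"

Rejected, Accepted, Rejected

The common property of the 'Accepted' items is: has ≥ 2 vowels. No 'Rejected' item has it.
"vmpdf": 0 vowels — fails this test, so Rejected.
"udlxu": 2 vowels — meets the rule, so Accepted.
"wwss": 0 vowels — fails this test, so Rejected.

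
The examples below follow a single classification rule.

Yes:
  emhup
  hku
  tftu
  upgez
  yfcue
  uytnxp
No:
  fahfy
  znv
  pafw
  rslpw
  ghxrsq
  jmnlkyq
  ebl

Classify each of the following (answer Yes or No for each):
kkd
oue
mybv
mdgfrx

The simplest hypothesis consistent with all the labels is: contains 'u'.

No, Yes, No, No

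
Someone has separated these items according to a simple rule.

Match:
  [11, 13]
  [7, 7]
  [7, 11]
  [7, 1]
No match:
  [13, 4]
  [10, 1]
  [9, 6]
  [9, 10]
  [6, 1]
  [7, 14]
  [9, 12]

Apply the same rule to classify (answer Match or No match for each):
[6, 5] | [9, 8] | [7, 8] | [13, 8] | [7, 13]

No match, No match, No match, No match, Match

The common property of the 'Match' items is: sum is even. No 'No match' item has it.
[6, 5] → 6+5 = 11 → No match.
[9, 8] → 9+8 = 17 → No match.
[7, 8] → 7+8 = 15 → No match.
[13, 8] → 13+8 = 21 → No match.
[7, 13] → 7+13 = 20 → Match.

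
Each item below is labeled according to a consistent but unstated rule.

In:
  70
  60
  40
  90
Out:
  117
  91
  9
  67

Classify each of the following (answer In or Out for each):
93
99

Out, Out

The classifier is using: even.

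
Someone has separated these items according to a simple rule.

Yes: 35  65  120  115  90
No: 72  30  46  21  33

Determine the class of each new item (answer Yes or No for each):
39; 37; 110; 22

No, No, Yes, No

The classifier is using: multiple of 5 AND at least 33.
39 → 39 = 5·7 + 4, 39 ≥ 33 → No. 37 → 37 = 5·7 + 2, 37 ≥ 33 → No. 110 → 110 = 5·22, 110 ≥ 33 → Yes. 22 → 22 = 5·4 + 2, 22 < 33 → No.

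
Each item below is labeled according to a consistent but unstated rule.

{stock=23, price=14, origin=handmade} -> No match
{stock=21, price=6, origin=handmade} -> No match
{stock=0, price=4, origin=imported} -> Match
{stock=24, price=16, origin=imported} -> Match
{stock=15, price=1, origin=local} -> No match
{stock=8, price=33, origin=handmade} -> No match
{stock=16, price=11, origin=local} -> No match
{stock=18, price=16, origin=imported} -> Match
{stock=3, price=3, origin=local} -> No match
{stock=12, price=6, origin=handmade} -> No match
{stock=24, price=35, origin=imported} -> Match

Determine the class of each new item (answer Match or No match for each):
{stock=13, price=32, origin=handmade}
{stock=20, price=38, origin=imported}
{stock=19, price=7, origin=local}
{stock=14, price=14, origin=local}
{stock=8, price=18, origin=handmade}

No match, Match, No match, No match, No match

The simplest hypothesis consistent with all the labels is: origin is imported.
{stock=13, price=32, origin=handmade} → origin is handmade → No match.
{stock=20, price=38, origin=imported} → origin is imported → Match.
{stock=19, price=7, origin=local} → origin is local → No match.
{stock=14, price=14, origin=local} → origin is local → No match.
{stock=8, price=18, origin=handmade} → origin is handmade → No match.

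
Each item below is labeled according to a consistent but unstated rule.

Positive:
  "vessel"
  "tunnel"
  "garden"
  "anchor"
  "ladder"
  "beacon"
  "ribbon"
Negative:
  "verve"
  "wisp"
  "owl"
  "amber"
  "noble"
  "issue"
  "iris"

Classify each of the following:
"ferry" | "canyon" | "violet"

Negative, Positive, Positive

'Positive' ⟺ length 6.
Negative: "ferry", since length 5.
Positive: "canyon", since length 6.
Positive: "violet", since length 6.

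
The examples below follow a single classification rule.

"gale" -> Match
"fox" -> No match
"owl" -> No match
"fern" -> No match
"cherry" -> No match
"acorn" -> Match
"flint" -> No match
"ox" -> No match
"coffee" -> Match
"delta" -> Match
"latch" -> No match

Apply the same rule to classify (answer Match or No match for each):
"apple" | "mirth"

Match, No match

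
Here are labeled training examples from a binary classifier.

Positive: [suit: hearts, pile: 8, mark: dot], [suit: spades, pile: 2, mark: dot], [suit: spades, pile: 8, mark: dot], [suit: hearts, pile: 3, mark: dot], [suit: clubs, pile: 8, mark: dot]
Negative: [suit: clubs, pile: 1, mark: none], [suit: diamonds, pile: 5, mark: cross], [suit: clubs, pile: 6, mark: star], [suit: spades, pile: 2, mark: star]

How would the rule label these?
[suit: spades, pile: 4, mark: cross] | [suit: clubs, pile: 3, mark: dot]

Negative, Positive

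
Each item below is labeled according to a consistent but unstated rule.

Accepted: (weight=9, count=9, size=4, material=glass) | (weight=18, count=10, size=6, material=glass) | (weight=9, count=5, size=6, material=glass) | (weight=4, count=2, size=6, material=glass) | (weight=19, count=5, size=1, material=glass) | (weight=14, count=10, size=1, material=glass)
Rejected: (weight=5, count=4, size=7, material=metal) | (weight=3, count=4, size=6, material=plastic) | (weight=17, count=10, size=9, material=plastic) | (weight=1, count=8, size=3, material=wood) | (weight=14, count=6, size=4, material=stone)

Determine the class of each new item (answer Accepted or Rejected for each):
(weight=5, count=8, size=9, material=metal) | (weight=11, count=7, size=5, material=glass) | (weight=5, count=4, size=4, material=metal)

Every 'Accepted' example satisfies: material is glass. None of the 'Rejected' examples do.
Rejected: (weight=5, count=8, size=9, material=metal), since material is metal. Accepted: (weight=11, count=7, size=5, material=glass), since material is glass. Rejected: (weight=5, count=4, size=4, material=metal), since material is metal.

Rejected, Accepted, Rejected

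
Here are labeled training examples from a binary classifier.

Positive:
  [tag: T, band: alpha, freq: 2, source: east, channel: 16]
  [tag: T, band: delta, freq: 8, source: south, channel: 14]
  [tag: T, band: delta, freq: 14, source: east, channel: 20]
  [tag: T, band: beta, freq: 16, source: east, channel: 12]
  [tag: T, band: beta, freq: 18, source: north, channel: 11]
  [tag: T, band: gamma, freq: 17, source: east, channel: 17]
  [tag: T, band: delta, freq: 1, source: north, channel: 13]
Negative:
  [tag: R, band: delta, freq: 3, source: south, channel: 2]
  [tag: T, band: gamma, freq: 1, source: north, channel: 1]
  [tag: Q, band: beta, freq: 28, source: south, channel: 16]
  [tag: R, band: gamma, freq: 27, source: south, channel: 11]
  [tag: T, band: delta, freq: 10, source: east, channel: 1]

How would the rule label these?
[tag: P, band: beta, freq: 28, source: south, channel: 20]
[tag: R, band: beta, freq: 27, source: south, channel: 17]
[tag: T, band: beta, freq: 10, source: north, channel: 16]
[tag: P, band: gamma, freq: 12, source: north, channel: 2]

Negative, Negative, Positive, Negative

Rule: tag is T AND channel ≥ 2. This holds for each 'Positive' example and fails for each 'Negative' one.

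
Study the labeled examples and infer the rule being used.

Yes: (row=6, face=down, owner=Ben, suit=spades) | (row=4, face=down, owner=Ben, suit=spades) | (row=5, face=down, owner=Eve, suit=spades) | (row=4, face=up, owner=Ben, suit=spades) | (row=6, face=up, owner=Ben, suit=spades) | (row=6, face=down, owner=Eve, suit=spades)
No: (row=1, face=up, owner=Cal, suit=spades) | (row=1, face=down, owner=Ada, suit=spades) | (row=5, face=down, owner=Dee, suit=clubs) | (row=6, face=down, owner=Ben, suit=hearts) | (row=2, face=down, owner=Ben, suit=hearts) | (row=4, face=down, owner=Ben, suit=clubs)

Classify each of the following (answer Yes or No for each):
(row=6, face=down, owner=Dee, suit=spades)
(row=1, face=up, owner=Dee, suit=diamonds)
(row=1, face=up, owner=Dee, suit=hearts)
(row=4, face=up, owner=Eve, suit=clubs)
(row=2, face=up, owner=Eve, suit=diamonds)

Yes, No, No, No, No

Rule: suit is spades AND row ≥ 2. This holds for each 'Yes' example and fails for each 'No' one.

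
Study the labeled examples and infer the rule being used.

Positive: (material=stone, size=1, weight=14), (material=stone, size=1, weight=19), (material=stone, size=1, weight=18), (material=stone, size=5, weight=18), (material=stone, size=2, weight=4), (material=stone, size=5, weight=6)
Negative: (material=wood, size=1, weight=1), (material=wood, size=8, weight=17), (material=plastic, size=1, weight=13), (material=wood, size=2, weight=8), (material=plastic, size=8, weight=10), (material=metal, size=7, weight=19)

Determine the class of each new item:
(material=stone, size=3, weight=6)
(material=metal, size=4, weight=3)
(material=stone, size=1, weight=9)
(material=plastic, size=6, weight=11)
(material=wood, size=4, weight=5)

A rule that fits every label: material is stone — true of each 'Positive' example, false of each 'Negative' one.

Positive, Negative, Positive, Negative, Negative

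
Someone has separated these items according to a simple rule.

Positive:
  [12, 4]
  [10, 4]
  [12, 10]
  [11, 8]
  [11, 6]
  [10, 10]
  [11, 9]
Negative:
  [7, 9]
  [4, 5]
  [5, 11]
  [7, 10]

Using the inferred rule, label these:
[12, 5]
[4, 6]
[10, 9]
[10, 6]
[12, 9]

Positive, Negative, Positive, Positive, Positive

Rule: first ≥ 8. This holds for each 'Positive' example and fails for each 'Negative' one.
Positive: [12, 5], since first 12.
Negative: [4, 6], since first 4.
Positive: [10, 9], since first 10.
Positive: [10, 6], since first 10.
Positive: [12, 9], since first 12.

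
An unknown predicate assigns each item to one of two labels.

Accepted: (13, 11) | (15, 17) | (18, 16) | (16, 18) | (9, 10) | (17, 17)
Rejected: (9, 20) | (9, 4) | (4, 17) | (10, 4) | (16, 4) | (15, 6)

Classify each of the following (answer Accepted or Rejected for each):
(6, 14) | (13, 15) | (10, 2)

Rejected, Accepted, Rejected

One predicate separates the groups cleanly: |first − second| ≤ 2.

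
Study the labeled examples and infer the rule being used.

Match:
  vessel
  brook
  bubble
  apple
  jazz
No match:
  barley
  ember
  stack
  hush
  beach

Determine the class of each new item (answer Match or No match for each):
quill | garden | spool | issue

Match, No match, Match, Match

All 'Match' examples share one property — has a double letter — and every 'No match' example lacks it.
Match: quill, since 'll' doubled.
No match: garden, since no doubled letter.
Match: spool, since 'oo' doubled.
Match: issue, since 'ss' doubled.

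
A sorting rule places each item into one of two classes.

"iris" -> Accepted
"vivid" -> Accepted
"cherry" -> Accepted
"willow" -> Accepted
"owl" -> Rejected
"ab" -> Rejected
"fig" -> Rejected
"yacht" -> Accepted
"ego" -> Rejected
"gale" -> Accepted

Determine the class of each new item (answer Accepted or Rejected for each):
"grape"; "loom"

Accepted, Accepted

A rule that fits every label: length ≥ 4 — true of each 'Accepted' example, false of each 'Rejected' one.
"grape" — length 5, hence Accepted. "loom" — length 4, hence Accepted.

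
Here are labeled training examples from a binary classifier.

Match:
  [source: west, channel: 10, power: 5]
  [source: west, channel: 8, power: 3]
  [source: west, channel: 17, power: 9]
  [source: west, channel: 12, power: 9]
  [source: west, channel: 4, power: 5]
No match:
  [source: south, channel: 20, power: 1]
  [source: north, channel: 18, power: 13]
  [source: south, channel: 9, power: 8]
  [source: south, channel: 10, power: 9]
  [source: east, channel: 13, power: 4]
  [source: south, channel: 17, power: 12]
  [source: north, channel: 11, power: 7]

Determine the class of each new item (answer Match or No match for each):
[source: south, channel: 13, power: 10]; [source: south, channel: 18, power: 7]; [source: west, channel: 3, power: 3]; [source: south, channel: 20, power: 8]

A rule that fits every label: source is west — true of each 'Match' example, false of each 'No match' one.

No match, No match, Match, No match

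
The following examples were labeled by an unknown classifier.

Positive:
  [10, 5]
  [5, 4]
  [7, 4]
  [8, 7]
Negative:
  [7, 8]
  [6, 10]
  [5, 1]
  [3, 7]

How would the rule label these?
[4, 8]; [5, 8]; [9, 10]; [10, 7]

The common property of the 'Positive' items is: first > second AND sum is odd. No 'Negative' item has it.

Negative, Negative, Negative, Positive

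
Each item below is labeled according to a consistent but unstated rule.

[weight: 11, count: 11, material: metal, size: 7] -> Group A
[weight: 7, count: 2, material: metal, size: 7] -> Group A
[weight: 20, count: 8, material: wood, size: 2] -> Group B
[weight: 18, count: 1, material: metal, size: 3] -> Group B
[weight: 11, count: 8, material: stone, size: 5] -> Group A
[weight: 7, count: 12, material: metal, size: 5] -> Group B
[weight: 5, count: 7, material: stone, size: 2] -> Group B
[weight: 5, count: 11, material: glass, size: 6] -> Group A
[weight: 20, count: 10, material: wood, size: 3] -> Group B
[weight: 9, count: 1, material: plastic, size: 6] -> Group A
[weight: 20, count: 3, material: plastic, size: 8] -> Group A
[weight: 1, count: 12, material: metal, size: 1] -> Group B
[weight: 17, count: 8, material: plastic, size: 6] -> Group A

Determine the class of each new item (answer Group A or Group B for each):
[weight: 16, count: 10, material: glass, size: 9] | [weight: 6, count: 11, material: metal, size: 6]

Group A, Group A

One predicate separates the groups cleanly: size ≥ 5 AND count ≤ 11.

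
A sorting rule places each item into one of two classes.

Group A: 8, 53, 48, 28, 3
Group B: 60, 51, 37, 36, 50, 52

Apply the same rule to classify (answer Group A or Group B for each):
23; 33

One predicate separates the groups cleanly: ≡ 3 (mod 5).
23: Group A (23 mod 5 = 3).
33: Group A (33 mod 5 = 3).

Group A, Group A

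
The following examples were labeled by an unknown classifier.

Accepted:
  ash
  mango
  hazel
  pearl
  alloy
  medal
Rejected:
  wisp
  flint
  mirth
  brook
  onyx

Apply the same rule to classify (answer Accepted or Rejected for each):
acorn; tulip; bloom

One predicate separates the groups cleanly: contains 'a'.
Accepted: acorn, since has 'a'.
Rejected: tulip, since no 'a'.
Rejected: bloom, since no 'a'.

Accepted, Rejected, Rejected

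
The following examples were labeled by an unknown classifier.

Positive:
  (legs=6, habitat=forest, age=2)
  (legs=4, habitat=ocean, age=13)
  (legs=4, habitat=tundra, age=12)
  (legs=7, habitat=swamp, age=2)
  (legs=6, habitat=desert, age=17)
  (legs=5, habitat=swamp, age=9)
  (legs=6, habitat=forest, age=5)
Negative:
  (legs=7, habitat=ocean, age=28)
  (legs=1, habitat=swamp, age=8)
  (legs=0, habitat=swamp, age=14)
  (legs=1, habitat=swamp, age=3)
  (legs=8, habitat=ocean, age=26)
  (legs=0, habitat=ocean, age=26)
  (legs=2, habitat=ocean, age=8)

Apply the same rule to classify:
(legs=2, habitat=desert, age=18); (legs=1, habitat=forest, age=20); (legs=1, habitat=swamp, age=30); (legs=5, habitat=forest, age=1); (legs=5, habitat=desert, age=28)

Negative, Negative, Negative, Positive, Negative

The classifier is using: legs ≥ 4 AND age ≤ 17.
(legs=2, habitat=desert, age=18) — legs = 2, age = 18, hence Negative.
(legs=1, habitat=forest, age=20) — legs = 1, age = 20, hence Negative.
(legs=1, habitat=swamp, age=30) — legs = 1, age = 30, hence Negative.
(legs=5, habitat=forest, age=1) — legs = 5, age = 1, hence Positive.
(legs=5, habitat=desert, age=28) — legs = 5, age = 28, hence Negative.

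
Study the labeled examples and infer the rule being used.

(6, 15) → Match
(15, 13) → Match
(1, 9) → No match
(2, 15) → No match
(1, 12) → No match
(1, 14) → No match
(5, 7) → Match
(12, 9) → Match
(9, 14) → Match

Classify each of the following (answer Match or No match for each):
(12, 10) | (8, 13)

Match, Match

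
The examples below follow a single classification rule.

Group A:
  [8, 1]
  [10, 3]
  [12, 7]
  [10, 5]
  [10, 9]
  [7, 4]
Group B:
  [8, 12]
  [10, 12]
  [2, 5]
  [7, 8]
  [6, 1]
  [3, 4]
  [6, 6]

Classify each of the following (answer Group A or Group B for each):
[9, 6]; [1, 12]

Group A, Group B

The pattern is that an item is 'Group A' exactly when: first > second AND sum ≥ 9.
[9, 6]: 9 > 6, 9+6 = 15, checks out → Group A.
[1, 12]: 1 < 12, 1+12 = 13, fails this test → Group B.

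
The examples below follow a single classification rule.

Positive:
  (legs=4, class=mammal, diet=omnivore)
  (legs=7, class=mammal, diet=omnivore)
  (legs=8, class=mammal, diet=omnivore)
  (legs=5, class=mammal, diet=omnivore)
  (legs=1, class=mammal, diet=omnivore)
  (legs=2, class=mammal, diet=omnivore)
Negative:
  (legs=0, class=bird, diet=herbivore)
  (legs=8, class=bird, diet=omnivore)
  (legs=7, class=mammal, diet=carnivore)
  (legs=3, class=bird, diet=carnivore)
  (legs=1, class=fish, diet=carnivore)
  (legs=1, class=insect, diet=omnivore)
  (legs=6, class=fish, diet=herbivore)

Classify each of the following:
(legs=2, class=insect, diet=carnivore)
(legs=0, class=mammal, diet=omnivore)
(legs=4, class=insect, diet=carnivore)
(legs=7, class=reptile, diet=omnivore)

Negative, Positive, Negative, Negative

One predicate separates the groups cleanly: class is mammal AND diet is omnivore.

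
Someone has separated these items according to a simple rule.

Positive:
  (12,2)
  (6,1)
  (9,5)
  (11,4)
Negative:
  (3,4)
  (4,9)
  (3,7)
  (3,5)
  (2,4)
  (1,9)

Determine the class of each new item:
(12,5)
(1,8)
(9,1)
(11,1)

Rule: first > second. This holds for each 'Positive' example and fails for each 'Negative' one.
(12,5): 12 > 5 — qualifies, so Positive.
(1,8): 1 < 8 — doesn't match, so Negative.
(9,1): 9 > 1 — qualifies, so Positive.
(11,1): 11 > 1 — qualifies, so Positive.

Positive, Negative, Positive, Positive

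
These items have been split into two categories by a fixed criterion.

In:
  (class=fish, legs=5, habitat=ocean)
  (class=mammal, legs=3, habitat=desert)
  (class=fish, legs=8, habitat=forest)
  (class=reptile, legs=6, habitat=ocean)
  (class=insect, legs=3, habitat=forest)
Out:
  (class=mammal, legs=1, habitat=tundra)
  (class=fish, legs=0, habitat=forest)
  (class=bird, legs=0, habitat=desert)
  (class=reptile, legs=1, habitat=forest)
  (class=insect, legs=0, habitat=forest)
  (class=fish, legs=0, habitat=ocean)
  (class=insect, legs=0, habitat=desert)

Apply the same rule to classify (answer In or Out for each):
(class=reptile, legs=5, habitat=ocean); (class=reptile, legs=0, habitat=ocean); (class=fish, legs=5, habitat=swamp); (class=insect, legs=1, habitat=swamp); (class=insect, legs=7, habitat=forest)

In, Out, In, Out, In

The classifier is using: legs ≥ 3.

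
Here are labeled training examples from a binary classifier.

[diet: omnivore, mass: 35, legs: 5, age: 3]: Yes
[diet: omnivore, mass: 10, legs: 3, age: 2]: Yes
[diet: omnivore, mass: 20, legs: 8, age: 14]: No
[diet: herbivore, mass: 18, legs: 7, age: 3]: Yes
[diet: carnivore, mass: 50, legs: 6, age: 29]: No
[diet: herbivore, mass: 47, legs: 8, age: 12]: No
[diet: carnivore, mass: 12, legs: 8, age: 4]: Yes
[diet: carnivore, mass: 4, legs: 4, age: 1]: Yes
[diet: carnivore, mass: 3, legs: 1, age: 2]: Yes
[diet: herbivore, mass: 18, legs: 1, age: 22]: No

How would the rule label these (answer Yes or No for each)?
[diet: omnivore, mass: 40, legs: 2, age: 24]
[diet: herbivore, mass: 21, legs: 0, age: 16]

A rule that fits every label: age ≤ 4 — true of each 'Yes' example, false of each 'No' one.
[diet: omnivore, mass: 40, legs: 2, age: 24]: age = 24 — doesn't qualify, so No. [diet: herbivore, mass: 21, legs: 0, age: 16]: age = 16 — doesn't qualify, so No.

No, No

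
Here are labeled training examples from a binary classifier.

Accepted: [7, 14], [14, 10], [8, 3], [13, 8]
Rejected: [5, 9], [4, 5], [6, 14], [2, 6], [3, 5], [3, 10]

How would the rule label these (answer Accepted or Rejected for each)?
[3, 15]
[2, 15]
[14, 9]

Rejected, Rejected, Accepted

The classifier is using: first ≥ 7.
[3, 15] → first 3 → Rejected.
[2, 15] → first 2 → Rejected.
[14, 9] → first 14 → Accepted.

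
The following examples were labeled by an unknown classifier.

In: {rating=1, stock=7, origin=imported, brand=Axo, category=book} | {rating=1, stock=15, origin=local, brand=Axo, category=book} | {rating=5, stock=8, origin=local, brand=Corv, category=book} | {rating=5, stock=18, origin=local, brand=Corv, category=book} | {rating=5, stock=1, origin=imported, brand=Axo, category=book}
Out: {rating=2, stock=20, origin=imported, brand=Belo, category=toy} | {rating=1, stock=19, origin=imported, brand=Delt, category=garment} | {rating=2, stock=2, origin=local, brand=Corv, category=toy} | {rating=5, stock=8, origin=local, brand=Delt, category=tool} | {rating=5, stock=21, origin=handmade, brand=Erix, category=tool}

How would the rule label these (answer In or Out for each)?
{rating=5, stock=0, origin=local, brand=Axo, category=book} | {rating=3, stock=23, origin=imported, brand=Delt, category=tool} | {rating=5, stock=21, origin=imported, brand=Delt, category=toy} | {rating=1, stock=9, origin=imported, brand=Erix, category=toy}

In, Out, Out, Out

The simplest hypothesis consistent with all the labels is: category is book.
In: {rating=5, stock=0, origin=local, brand=Axo, category=book}, since category is book.
Out: {rating=3, stock=23, origin=imported, brand=Delt, category=tool}, since category is tool.
Out: {rating=5, stock=21, origin=imported, brand=Delt, category=toy}, since category is toy.
Out: {rating=1, stock=9, origin=imported, brand=Erix, category=toy}, since category is toy.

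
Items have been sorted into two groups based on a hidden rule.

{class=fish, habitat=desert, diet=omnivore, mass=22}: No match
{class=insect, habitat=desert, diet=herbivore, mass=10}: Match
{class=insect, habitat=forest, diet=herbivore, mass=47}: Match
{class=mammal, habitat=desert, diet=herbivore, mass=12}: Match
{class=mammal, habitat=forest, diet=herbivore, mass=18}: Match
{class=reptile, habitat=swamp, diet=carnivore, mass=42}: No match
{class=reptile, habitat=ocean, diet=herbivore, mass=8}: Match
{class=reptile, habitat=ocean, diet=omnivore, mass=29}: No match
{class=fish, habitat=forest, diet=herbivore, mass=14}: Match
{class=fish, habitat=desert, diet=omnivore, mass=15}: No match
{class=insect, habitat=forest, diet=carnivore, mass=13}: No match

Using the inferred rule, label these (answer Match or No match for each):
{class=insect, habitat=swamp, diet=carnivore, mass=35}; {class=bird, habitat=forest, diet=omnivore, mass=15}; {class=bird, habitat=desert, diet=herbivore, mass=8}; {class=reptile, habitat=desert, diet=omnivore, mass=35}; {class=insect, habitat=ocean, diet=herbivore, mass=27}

The common property of the 'Match' items is: diet is herbivore. No 'No match' item has it.
{class=insect, habitat=swamp, diet=carnivore, mass=35} → diet is carnivore → No match.
{class=bird, habitat=forest, diet=omnivore, mass=15} → diet is omnivore → No match.
{class=bird, habitat=desert, diet=herbivore, mass=8} → diet is herbivore → Match.
{class=reptile, habitat=desert, diet=omnivore, mass=35} → diet is omnivore → No match.
{class=insect, habitat=ocean, diet=herbivore, mass=27} → diet is herbivore → Match.

No match, No match, Match, No match, Match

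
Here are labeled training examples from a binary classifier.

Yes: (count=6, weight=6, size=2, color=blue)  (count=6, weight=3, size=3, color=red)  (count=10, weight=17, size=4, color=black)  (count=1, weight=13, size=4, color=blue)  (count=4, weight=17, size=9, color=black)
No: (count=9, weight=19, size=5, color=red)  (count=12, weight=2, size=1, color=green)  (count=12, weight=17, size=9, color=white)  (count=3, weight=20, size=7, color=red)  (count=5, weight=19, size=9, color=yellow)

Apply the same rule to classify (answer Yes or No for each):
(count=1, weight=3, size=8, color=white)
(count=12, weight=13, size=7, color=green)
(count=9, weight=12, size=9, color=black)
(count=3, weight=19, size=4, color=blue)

The rule appears to be: count ≤ 10 AND weight ≤ 17.
(count=1, weight=3, size=8, color=white) → count = 1, weight = 3 → Yes. (count=12, weight=13, size=7, color=green) → count = 12, weight = 13 → No. (count=9, weight=12, size=9, color=black) → count = 9, weight = 12 → Yes. (count=3, weight=19, size=4, color=blue) → count = 3, weight = 19 → No.

Yes, No, Yes, No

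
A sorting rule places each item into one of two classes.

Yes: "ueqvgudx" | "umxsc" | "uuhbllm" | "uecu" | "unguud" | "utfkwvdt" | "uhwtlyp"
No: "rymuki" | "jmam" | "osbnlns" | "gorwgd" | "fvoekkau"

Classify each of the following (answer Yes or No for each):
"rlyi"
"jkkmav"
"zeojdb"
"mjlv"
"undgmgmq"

No, No, No, No, Yes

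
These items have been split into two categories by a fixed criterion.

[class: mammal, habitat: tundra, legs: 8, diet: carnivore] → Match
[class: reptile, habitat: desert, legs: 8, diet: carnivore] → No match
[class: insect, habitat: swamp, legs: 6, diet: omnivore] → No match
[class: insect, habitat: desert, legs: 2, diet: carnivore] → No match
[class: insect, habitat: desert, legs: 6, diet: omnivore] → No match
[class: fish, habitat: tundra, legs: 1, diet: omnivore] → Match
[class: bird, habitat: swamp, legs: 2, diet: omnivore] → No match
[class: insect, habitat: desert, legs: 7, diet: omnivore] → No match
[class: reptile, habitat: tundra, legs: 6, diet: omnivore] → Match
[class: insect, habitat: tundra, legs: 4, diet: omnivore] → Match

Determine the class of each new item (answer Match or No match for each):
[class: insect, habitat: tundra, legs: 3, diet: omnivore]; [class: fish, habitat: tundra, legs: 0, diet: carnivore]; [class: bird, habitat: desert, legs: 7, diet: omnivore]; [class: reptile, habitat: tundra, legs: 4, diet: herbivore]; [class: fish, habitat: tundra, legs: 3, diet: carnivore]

Match, Match, No match, Match, Match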